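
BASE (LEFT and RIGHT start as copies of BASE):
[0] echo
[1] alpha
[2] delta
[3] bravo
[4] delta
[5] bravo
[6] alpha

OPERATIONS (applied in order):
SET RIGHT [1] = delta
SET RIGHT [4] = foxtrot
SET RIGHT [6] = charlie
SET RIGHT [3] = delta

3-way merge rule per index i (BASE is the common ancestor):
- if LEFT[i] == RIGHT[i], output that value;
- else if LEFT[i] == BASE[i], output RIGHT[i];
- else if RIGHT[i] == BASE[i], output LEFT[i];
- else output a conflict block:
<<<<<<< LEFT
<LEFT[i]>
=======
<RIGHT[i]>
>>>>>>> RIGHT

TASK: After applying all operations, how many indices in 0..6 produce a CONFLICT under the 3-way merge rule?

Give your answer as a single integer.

Final LEFT:  [echo, alpha, delta, bravo, delta, bravo, alpha]
Final RIGHT: [echo, delta, delta, delta, foxtrot, bravo, charlie]
i=0: L=echo R=echo -> agree -> echo
i=1: L=alpha=BASE, R=delta -> take RIGHT -> delta
i=2: L=delta R=delta -> agree -> delta
i=3: L=bravo=BASE, R=delta -> take RIGHT -> delta
i=4: L=delta=BASE, R=foxtrot -> take RIGHT -> foxtrot
i=5: L=bravo R=bravo -> agree -> bravo
i=6: L=alpha=BASE, R=charlie -> take RIGHT -> charlie
Conflict count: 0

Answer: 0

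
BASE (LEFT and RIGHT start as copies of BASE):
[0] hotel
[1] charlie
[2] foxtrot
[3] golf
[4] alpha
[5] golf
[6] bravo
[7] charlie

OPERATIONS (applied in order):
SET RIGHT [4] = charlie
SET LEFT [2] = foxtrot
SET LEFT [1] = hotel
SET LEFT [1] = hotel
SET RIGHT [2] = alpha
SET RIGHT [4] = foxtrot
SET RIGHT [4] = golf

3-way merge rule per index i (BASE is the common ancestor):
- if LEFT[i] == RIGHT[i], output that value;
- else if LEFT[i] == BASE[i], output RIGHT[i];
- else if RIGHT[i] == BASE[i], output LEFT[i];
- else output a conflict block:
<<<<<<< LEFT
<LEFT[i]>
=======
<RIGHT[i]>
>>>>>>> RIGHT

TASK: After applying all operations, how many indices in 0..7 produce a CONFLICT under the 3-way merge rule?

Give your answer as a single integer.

Answer: 0

Derivation:
Final LEFT:  [hotel, hotel, foxtrot, golf, alpha, golf, bravo, charlie]
Final RIGHT: [hotel, charlie, alpha, golf, golf, golf, bravo, charlie]
i=0: L=hotel R=hotel -> agree -> hotel
i=1: L=hotel, R=charlie=BASE -> take LEFT -> hotel
i=2: L=foxtrot=BASE, R=alpha -> take RIGHT -> alpha
i=3: L=golf R=golf -> agree -> golf
i=4: L=alpha=BASE, R=golf -> take RIGHT -> golf
i=5: L=golf R=golf -> agree -> golf
i=6: L=bravo R=bravo -> agree -> bravo
i=7: L=charlie R=charlie -> agree -> charlie
Conflict count: 0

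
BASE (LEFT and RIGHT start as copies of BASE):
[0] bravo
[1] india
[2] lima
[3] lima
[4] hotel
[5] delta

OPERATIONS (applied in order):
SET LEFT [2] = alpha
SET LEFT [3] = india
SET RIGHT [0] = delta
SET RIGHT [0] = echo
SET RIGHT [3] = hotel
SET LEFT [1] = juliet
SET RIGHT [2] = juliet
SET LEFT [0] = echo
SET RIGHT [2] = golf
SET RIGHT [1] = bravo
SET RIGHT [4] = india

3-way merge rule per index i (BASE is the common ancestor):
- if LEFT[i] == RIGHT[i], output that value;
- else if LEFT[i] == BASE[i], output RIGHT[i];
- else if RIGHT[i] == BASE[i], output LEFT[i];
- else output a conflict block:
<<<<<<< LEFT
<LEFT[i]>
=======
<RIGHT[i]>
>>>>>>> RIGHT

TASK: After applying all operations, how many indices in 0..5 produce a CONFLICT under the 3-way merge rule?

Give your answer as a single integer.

Answer: 3

Derivation:
Final LEFT:  [echo, juliet, alpha, india, hotel, delta]
Final RIGHT: [echo, bravo, golf, hotel, india, delta]
i=0: L=echo R=echo -> agree -> echo
i=1: BASE=india L=juliet R=bravo all differ -> CONFLICT
i=2: BASE=lima L=alpha R=golf all differ -> CONFLICT
i=3: BASE=lima L=india R=hotel all differ -> CONFLICT
i=4: L=hotel=BASE, R=india -> take RIGHT -> india
i=5: L=delta R=delta -> agree -> delta
Conflict count: 3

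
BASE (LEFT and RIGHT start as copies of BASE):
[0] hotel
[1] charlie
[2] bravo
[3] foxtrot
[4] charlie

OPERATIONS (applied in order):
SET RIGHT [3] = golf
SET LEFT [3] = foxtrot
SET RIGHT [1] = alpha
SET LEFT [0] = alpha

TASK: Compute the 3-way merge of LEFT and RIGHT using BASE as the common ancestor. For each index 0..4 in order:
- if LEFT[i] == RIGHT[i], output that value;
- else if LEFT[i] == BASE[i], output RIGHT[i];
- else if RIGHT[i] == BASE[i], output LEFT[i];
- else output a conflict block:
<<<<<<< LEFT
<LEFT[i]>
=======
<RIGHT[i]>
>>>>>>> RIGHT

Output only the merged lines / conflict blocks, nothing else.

Answer: alpha
alpha
bravo
golf
charlie

Derivation:
Final LEFT:  [alpha, charlie, bravo, foxtrot, charlie]
Final RIGHT: [hotel, alpha, bravo, golf, charlie]
i=0: L=alpha, R=hotel=BASE -> take LEFT -> alpha
i=1: L=charlie=BASE, R=alpha -> take RIGHT -> alpha
i=2: L=bravo R=bravo -> agree -> bravo
i=3: L=foxtrot=BASE, R=golf -> take RIGHT -> golf
i=4: L=charlie R=charlie -> agree -> charlie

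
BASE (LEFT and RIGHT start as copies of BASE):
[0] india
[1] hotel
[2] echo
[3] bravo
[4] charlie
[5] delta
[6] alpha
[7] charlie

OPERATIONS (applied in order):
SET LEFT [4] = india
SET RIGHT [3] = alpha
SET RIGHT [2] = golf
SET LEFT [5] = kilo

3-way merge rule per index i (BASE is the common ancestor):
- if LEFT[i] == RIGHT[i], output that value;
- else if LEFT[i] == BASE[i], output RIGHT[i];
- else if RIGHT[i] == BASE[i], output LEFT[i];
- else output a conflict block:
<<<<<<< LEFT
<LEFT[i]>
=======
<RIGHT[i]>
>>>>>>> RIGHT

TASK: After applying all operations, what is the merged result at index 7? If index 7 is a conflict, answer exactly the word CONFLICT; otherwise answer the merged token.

Answer: charlie

Derivation:
Final LEFT:  [india, hotel, echo, bravo, india, kilo, alpha, charlie]
Final RIGHT: [india, hotel, golf, alpha, charlie, delta, alpha, charlie]
i=0: L=india R=india -> agree -> india
i=1: L=hotel R=hotel -> agree -> hotel
i=2: L=echo=BASE, R=golf -> take RIGHT -> golf
i=3: L=bravo=BASE, R=alpha -> take RIGHT -> alpha
i=4: L=india, R=charlie=BASE -> take LEFT -> india
i=5: L=kilo, R=delta=BASE -> take LEFT -> kilo
i=6: L=alpha R=alpha -> agree -> alpha
i=7: L=charlie R=charlie -> agree -> charlie
Index 7 -> charlie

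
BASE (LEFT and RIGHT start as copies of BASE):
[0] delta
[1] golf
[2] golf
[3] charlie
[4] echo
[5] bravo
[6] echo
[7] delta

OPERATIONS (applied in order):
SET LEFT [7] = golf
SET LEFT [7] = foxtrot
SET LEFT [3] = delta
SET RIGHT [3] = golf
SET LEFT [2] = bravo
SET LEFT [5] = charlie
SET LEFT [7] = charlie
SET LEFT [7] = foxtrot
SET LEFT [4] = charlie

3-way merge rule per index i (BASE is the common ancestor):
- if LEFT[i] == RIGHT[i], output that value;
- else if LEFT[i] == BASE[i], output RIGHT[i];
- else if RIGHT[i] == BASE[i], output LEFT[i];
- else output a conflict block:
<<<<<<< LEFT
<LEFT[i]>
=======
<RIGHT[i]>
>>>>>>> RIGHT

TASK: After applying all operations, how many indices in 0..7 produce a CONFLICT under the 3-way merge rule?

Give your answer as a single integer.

Answer: 1

Derivation:
Final LEFT:  [delta, golf, bravo, delta, charlie, charlie, echo, foxtrot]
Final RIGHT: [delta, golf, golf, golf, echo, bravo, echo, delta]
i=0: L=delta R=delta -> agree -> delta
i=1: L=golf R=golf -> agree -> golf
i=2: L=bravo, R=golf=BASE -> take LEFT -> bravo
i=3: BASE=charlie L=delta R=golf all differ -> CONFLICT
i=4: L=charlie, R=echo=BASE -> take LEFT -> charlie
i=5: L=charlie, R=bravo=BASE -> take LEFT -> charlie
i=6: L=echo R=echo -> agree -> echo
i=7: L=foxtrot, R=delta=BASE -> take LEFT -> foxtrot
Conflict count: 1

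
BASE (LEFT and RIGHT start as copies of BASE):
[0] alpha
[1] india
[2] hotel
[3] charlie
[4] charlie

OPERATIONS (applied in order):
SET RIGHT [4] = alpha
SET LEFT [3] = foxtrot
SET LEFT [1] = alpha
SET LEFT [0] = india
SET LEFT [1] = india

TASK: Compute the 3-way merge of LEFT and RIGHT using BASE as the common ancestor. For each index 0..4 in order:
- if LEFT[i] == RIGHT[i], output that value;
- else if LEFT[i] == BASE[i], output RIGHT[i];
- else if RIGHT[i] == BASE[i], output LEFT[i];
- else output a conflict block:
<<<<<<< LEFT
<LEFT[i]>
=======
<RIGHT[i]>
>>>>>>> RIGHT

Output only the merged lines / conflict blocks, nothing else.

Final LEFT:  [india, india, hotel, foxtrot, charlie]
Final RIGHT: [alpha, india, hotel, charlie, alpha]
i=0: L=india, R=alpha=BASE -> take LEFT -> india
i=1: L=india R=india -> agree -> india
i=2: L=hotel R=hotel -> agree -> hotel
i=3: L=foxtrot, R=charlie=BASE -> take LEFT -> foxtrot
i=4: L=charlie=BASE, R=alpha -> take RIGHT -> alpha

Answer: india
india
hotel
foxtrot
alpha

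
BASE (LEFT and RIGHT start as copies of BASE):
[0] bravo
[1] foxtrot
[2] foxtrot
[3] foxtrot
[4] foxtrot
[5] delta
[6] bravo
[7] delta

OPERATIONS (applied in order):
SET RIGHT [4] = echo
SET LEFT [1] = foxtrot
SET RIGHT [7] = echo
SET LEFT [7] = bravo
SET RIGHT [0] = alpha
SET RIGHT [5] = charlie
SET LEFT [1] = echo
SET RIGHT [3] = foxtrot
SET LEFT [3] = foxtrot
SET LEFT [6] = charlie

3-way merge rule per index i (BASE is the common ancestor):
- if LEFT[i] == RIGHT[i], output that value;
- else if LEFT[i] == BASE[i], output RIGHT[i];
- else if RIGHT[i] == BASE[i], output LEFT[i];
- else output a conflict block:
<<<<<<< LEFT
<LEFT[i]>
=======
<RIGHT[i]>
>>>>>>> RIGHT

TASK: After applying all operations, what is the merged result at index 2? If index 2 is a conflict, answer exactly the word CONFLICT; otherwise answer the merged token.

Final LEFT:  [bravo, echo, foxtrot, foxtrot, foxtrot, delta, charlie, bravo]
Final RIGHT: [alpha, foxtrot, foxtrot, foxtrot, echo, charlie, bravo, echo]
i=0: L=bravo=BASE, R=alpha -> take RIGHT -> alpha
i=1: L=echo, R=foxtrot=BASE -> take LEFT -> echo
i=2: L=foxtrot R=foxtrot -> agree -> foxtrot
i=3: L=foxtrot R=foxtrot -> agree -> foxtrot
i=4: L=foxtrot=BASE, R=echo -> take RIGHT -> echo
i=5: L=delta=BASE, R=charlie -> take RIGHT -> charlie
i=6: L=charlie, R=bravo=BASE -> take LEFT -> charlie
i=7: BASE=delta L=bravo R=echo all differ -> CONFLICT
Index 2 -> foxtrot

Answer: foxtrot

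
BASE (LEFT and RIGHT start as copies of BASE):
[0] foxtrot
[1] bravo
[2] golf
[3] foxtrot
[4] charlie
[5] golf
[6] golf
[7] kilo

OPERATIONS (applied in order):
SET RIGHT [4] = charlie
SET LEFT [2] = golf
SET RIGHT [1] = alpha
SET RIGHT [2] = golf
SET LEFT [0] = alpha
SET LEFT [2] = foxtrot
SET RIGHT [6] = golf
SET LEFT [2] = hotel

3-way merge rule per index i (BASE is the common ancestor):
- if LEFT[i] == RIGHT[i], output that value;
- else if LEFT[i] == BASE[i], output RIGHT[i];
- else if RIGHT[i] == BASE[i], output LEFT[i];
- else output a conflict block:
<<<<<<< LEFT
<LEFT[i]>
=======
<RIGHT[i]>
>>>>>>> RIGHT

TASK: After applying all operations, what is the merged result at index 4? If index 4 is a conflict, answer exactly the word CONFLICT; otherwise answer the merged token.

Answer: charlie

Derivation:
Final LEFT:  [alpha, bravo, hotel, foxtrot, charlie, golf, golf, kilo]
Final RIGHT: [foxtrot, alpha, golf, foxtrot, charlie, golf, golf, kilo]
i=0: L=alpha, R=foxtrot=BASE -> take LEFT -> alpha
i=1: L=bravo=BASE, R=alpha -> take RIGHT -> alpha
i=2: L=hotel, R=golf=BASE -> take LEFT -> hotel
i=3: L=foxtrot R=foxtrot -> agree -> foxtrot
i=4: L=charlie R=charlie -> agree -> charlie
i=5: L=golf R=golf -> agree -> golf
i=6: L=golf R=golf -> agree -> golf
i=7: L=kilo R=kilo -> agree -> kilo
Index 4 -> charlie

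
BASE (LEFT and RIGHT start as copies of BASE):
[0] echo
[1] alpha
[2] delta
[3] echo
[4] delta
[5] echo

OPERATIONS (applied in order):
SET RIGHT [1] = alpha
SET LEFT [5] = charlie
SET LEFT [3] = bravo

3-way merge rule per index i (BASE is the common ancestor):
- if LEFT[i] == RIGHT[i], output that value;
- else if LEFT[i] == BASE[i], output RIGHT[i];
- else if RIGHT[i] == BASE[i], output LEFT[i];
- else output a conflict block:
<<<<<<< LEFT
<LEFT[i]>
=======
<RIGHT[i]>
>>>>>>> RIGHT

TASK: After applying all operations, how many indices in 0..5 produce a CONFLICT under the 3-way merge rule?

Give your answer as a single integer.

Answer: 0

Derivation:
Final LEFT:  [echo, alpha, delta, bravo, delta, charlie]
Final RIGHT: [echo, alpha, delta, echo, delta, echo]
i=0: L=echo R=echo -> agree -> echo
i=1: L=alpha R=alpha -> agree -> alpha
i=2: L=delta R=delta -> agree -> delta
i=3: L=bravo, R=echo=BASE -> take LEFT -> bravo
i=4: L=delta R=delta -> agree -> delta
i=5: L=charlie, R=echo=BASE -> take LEFT -> charlie
Conflict count: 0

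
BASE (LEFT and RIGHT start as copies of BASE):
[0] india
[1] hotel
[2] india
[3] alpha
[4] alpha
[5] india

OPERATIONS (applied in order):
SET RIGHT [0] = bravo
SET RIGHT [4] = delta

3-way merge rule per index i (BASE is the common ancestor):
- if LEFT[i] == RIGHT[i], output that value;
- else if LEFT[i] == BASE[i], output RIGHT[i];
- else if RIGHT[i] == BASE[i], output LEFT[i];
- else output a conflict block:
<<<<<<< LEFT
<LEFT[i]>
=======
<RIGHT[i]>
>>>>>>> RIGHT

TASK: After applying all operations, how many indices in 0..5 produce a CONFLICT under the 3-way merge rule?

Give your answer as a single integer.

Answer: 0

Derivation:
Final LEFT:  [india, hotel, india, alpha, alpha, india]
Final RIGHT: [bravo, hotel, india, alpha, delta, india]
i=0: L=india=BASE, R=bravo -> take RIGHT -> bravo
i=1: L=hotel R=hotel -> agree -> hotel
i=2: L=india R=india -> agree -> india
i=3: L=alpha R=alpha -> agree -> alpha
i=4: L=alpha=BASE, R=delta -> take RIGHT -> delta
i=5: L=india R=india -> agree -> india
Conflict count: 0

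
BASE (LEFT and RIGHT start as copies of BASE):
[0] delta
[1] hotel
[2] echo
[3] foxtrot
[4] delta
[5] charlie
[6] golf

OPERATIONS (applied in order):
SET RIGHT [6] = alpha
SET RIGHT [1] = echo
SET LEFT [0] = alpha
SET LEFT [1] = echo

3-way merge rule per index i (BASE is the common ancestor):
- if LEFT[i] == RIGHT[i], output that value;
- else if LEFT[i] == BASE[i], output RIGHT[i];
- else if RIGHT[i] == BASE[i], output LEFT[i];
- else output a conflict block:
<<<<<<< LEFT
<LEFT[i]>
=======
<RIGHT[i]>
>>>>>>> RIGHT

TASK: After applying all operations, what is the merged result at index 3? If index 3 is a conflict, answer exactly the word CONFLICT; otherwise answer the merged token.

Answer: foxtrot

Derivation:
Final LEFT:  [alpha, echo, echo, foxtrot, delta, charlie, golf]
Final RIGHT: [delta, echo, echo, foxtrot, delta, charlie, alpha]
i=0: L=alpha, R=delta=BASE -> take LEFT -> alpha
i=1: L=echo R=echo -> agree -> echo
i=2: L=echo R=echo -> agree -> echo
i=3: L=foxtrot R=foxtrot -> agree -> foxtrot
i=4: L=delta R=delta -> agree -> delta
i=5: L=charlie R=charlie -> agree -> charlie
i=6: L=golf=BASE, R=alpha -> take RIGHT -> alpha
Index 3 -> foxtrot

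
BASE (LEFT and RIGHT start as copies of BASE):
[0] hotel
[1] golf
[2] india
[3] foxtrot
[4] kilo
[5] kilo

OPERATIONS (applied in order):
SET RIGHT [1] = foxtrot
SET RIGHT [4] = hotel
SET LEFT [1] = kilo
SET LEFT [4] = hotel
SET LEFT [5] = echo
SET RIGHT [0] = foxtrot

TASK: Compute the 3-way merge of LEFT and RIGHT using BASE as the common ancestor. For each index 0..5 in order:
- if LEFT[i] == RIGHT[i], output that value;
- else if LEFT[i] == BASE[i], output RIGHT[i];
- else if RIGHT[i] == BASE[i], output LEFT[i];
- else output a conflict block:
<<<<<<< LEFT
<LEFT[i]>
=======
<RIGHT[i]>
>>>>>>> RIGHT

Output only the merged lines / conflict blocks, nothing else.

Final LEFT:  [hotel, kilo, india, foxtrot, hotel, echo]
Final RIGHT: [foxtrot, foxtrot, india, foxtrot, hotel, kilo]
i=0: L=hotel=BASE, R=foxtrot -> take RIGHT -> foxtrot
i=1: BASE=golf L=kilo R=foxtrot all differ -> CONFLICT
i=2: L=india R=india -> agree -> india
i=3: L=foxtrot R=foxtrot -> agree -> foxtrot
i=4: L=hotel R=hotel -> agree -> hotel
i=5: L=echo, R=kilo=BASE -> take LEFT -> echo

Answer: foxtrot
<<<<<<< LEFT
kilo
=======
foxtrot
>>>>>>> RIGHT
india
foxtrot
hotel
echo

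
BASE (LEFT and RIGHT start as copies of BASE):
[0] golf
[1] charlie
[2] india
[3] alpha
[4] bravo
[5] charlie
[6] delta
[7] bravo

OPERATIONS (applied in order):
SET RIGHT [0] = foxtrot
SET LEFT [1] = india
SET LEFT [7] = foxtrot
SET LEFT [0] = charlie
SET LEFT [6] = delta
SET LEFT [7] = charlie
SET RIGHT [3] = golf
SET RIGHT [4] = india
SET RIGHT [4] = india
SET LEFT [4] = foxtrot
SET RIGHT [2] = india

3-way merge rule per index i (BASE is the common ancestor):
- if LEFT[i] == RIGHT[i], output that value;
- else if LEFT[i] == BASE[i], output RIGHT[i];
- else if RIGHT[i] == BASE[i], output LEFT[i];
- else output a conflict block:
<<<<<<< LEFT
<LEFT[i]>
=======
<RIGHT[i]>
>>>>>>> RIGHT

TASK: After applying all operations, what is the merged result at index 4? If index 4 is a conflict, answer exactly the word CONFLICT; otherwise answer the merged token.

Answer: CONFLICT

Derivation:
Final LEFT:  [charlie, india, india, alpha, foxtrot, charlie, delta, charlie]
Final RIGHT: [foxtrot, charlie, india, golf, india, charlie, delta, bravo]
i=0: BASE=golf L=charlie R=foxtrot all differ -> CONFLICT
i=1: L=india, R=charlie=BASE -> take LEFT -> india
i=2: L=india R=india -> agree -> india
i=3: L=alpha=BASE, R=golf -> take RIGHT -> golf
i=4: BASE=bravo L=foxtrot R=india all differ -> CONFLICT
i=5: L=charlie R=charlie -> agree -> charlie
i=6: L=delta R=delta -> agree -> delta
i=7: L=charlie, R=bravo=BASE -> take LEFT -> charlie
Index 4 -> CONFLICT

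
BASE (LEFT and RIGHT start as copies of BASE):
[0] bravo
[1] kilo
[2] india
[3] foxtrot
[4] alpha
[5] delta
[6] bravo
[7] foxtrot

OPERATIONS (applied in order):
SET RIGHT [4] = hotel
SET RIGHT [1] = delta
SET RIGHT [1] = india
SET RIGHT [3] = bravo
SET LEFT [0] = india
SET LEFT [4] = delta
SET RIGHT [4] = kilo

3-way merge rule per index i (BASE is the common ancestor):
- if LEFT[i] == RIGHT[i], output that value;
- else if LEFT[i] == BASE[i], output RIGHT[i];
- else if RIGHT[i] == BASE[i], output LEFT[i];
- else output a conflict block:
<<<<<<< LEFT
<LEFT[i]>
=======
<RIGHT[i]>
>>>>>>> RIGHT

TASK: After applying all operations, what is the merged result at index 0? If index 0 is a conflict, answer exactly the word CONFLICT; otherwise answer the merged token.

Answer: india

Derivation:
Final LEFT:  [india, kilo, india, foxtrot, delta, delta, bravo, foxtrot]
Final RIGHT: [bravo, india, india, bravo, kilo, delta, bravo, foxtrot]
i=0: L=india, R=bravo=BASE -> take LEFT -> india
i=1: L=kilo=BASE, R=india -> take RIGHT -> india
i=2: L=india R=india -> agree -> india
i=3: L=foxtrot=BASE, R=bravo -> take RIGHT -> bravo
i=4: BASE=alpha L=delta R=kilo all differ -> CONFLICT
i=5: L=delta R=delta -> agree -> delta
i=6: L=bravo R=bravo -> agree -> bravo
i=7: L=foxtrot R=foxtrot -> agree -> foxtrot
Index 0 -> india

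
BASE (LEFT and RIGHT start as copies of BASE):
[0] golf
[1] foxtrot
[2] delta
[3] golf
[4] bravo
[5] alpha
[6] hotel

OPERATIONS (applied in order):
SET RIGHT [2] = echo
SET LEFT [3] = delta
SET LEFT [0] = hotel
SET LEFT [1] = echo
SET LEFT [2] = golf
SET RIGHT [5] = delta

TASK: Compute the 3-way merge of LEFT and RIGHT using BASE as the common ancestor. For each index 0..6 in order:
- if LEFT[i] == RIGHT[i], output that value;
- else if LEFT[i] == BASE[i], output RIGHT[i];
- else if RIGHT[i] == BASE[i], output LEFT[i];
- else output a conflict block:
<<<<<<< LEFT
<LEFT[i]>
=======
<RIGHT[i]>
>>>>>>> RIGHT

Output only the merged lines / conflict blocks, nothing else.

Final LEFT:  [hotel, echo, golf, delta, bravo, alpha, hotel]
Final RIGHT: [golf, foxtrot, echo, golf, bravo, delta, hotel]
i=0: L=hotel, R=golf=BASE -> take LEFT -> hotel
i=1: L=echo, R=foxtrot=BASE -> take LEFT -> echo
i=2: BASE=delta L=golf R=echo all differ -> CONFLICT
i=3: L=delta, R=golf=BASE -> take LEFT -> delta
i=4: L=bravo R=bravo -> agree -> bravo
i=5: L=alpha=BASE, R=delta -> take RIGHT -> delta
i=6: L=hotel R=hotel -> agree -> hotel

Answer: hotel
echo
<<<<<<< LEFT
golf
=======
echo
>>>>>>> RIGHT
delta
bravo
delta
hotel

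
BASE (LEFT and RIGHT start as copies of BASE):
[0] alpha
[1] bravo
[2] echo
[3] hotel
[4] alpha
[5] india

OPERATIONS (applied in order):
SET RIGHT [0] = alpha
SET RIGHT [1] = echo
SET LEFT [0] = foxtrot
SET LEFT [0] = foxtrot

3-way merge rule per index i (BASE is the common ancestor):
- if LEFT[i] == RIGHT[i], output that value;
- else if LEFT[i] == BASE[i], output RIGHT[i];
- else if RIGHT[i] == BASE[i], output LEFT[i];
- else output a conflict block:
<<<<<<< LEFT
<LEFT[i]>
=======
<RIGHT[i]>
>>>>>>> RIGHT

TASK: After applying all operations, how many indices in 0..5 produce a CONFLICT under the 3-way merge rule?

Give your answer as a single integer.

Final LEFT:  [foxtrot, bravo, echo, hotel, alpha, india]
Final RIGHT: [alpha, echo, echo, hotel, alpha, india]
i=0: L=foxtrot, R=alpha=BASE -> take LEFT -> foxtrot
i=1: L=bravo=BASE, R=echo -> take RIGHT -> echo
i=2: L=echo R=echo -> agree -> echo
i=3: L=hotel R=hotel -> agree -> hotel
i=4: L=alpha R=alpha -> agree -> alpha
i=5: L=india R=india -> agree -> india
Conflict count: 0

Answer: 0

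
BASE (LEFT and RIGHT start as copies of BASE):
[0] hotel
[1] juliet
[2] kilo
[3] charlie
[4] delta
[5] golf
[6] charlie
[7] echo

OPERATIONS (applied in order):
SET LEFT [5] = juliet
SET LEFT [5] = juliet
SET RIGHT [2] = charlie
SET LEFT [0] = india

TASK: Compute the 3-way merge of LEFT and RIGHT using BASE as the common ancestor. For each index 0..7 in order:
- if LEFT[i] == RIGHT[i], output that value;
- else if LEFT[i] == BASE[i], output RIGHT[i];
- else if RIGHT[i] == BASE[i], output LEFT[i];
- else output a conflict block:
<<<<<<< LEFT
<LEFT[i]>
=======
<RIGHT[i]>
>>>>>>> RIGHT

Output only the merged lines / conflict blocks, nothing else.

Final LEFT:  [india, juliet, kilo, charlie, delta, juliet, charlie, echo]
Final RIGHT: [hotel, juliet, charlie, charlie, delta, golf, charlie, echo]
i=0: L=india, R=hotel=BASE -> take LEFT -> india
i=1: L=juliet R=juliet -> agree -> juliet
i=2: L=kilo=BASE, R=charlie -> take RIGHT -> charlie
i=3: L=charlie R=charlie -> agree -> charlie
i=4: L=delta R=delta -> agree -> delta
i=5: L=juliet, R=golf=BASE -> take LEFT -> juliet
i=6: L=charlie R=charlie -> agree -> charlie
i=7: L=echo R=echo -> agree -> echo

Answer: india
juliet
charlie
charlie
delta
juliet
charlie
echo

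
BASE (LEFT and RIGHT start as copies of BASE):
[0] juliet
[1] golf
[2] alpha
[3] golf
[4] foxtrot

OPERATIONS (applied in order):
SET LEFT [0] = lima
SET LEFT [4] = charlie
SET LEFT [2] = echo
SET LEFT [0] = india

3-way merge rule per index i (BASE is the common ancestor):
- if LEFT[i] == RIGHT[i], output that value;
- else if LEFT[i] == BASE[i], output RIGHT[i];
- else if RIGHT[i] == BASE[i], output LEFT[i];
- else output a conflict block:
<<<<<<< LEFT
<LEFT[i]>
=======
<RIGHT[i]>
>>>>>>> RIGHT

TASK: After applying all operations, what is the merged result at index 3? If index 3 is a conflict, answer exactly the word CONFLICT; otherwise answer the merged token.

Final LEFT:  [india, golf, echo, golf, charlie]
Final RIGHT: [juliet, golf, alpha, golf, foxtrot]
i=0: L=india, R=juliet=BASE -> take LEFT -> india
i=1: L=golf R=golf -> agree -> golf
i=2: L=echo, R=alpha=BASE -> take LEFT -> echo
i=3: L=golf R=golf -> agree -> golf
i=4: L=charlie, R=foxtrot=BASE -> take LEFT -> charlie
Index 3 -> golf

Answer: golf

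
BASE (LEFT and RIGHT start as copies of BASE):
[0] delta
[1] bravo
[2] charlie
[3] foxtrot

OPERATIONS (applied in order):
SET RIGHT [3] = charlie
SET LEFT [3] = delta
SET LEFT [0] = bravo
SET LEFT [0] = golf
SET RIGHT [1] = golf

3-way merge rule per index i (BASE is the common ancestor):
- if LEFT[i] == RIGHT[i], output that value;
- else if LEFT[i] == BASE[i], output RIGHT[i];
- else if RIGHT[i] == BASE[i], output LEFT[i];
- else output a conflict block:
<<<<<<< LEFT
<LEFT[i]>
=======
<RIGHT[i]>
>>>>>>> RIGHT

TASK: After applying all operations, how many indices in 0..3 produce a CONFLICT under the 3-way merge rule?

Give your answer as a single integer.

Final LEFT:  [golf, bravo, charlie, delta]
Final RIGHT: [delta, golf, charlie, charlie]
i=0: L=golf, R=delta=BASE -> take LEFT -> golf
i=1: L=bravo=BASE, R=golf -> take RIGHT -> golf
i=2: L=charlie R=charlie -> agree -> charlie
i=3: BASE=foxtrot L=delta R=charlie all differ -> CONFLICT
Conflict count: 1

Answer: 1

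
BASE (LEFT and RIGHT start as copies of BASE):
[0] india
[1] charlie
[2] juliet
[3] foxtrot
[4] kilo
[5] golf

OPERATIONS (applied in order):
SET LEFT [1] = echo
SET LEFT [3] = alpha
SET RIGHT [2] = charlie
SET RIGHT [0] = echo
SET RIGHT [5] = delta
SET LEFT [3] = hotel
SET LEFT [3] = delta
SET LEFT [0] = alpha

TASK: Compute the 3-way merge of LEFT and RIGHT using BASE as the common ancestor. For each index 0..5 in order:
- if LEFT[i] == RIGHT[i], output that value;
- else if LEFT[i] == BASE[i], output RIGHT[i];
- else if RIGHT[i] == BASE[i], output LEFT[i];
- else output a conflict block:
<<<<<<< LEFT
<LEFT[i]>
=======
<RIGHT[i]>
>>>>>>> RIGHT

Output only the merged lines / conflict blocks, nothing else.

Answer: <<<<<<< LEFT
alpha
=======
echo
>>>>>>> RIGHT
echo
charlie
delta
kilo
delta

Derivation:
Final LEFT:  [alpha, echo, juliet, delta, kilo, golf]
Final RIGHT: [echo, charlie, charlie, foxtrot, kilo, delta]
i=0: BASE=india L=alpha R=echo all differ -> CONFLICT
i=1: L=echo, R=charlie=BASE -> take LEFT -> echo
i=2: L=juliet=BASE, R=charlie -> take RIGHT -> charlie
i=3: L=delta, R=foxtrot=BASE -> take LEFT -> delta
i=4: L=kilo R=kilo -> agree -> kilo
i=5: L=golf=BASE, R=delta -> take RIGHT -> delta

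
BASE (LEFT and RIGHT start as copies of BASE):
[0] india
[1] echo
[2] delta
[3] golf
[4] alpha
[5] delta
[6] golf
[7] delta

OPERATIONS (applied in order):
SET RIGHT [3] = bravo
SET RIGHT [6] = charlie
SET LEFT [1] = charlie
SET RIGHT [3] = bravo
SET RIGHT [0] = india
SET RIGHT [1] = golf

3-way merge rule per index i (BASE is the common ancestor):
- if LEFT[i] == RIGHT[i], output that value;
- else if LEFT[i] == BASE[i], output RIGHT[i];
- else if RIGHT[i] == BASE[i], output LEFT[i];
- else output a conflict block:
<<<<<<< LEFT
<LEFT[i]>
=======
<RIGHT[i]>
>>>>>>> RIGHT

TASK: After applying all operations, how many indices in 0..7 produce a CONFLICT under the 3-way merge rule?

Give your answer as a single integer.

Answer: 1

Derivation:
Final LEFT:  [india, charlie, delta, golf, alpha, delta, golf, delta]
Final RIGHT: [india, golf, delta, bravo, alpha, delta, charlie, delta]
i=0: L=india R=india -> agree -> india
i=1: BASE=echo L=charlie R=golf all differ -> CONFLICT
i=2: L=delta R=delta -> agree -> delta
i=3: L=golf=BASE, R=bravo -> take RIGHT -> bravo
i=4: L=alpha R=alpha -> agree -> alpha
i=5: L=delta R=delta -> agree -> delta
i=6: L=golf=BASE, R=charlie -> take RIGHT -> charlie
i=7: L=delta R=delta -> agree -> delta
Conflict count: 1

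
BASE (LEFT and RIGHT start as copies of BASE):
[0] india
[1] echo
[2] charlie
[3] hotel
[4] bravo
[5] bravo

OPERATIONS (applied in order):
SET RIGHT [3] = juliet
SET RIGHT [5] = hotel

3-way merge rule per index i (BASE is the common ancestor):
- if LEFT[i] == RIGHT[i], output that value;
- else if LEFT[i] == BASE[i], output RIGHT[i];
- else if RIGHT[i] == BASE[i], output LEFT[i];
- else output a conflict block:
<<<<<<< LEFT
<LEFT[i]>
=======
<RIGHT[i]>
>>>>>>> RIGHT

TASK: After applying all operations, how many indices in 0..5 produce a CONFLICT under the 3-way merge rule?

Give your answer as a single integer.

Answer: 0

Derivation:
Final LEFT:  [india, echo, charlie, hotel, bravo, bravo]
Final RIGHT: [india, echo, charlie, juliet, bravo, hotel]
i=0: L=india R=india -> agree -> india
i=1: L=echo R=echo -> agree -> echo
i=2: L=charlie R=charlie -> agree -> charlie
i=3: L=hotel=BASE, R=juliet -> take RIGHT -> juliet
i=4: L=bravo R=bravo -> agree -> bravo
i=5: L=bravo=BASE, R=hotel -> take RIGHT -> hotel
Conflict count: 0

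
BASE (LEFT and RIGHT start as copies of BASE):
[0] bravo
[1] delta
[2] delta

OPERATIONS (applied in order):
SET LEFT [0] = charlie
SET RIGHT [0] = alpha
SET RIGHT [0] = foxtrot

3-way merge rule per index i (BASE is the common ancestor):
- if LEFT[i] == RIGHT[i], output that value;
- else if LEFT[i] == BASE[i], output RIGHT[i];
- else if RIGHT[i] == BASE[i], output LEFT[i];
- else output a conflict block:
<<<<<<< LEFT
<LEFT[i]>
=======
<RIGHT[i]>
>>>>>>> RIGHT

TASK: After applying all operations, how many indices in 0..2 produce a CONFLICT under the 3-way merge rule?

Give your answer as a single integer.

Answer: 1

Derivation:
Final LEFT:  [charlie, delta, delta]
Final RIGHT: [foxtrot, delta, delta]
i=0: BASE=bravo L=charlie R=foxtrot all differ -> CONFLICT
i=1: L=delta R=delta -> agree -> delta
i=2: L=delta R=delta -> agree -> delta
Conflict count: 1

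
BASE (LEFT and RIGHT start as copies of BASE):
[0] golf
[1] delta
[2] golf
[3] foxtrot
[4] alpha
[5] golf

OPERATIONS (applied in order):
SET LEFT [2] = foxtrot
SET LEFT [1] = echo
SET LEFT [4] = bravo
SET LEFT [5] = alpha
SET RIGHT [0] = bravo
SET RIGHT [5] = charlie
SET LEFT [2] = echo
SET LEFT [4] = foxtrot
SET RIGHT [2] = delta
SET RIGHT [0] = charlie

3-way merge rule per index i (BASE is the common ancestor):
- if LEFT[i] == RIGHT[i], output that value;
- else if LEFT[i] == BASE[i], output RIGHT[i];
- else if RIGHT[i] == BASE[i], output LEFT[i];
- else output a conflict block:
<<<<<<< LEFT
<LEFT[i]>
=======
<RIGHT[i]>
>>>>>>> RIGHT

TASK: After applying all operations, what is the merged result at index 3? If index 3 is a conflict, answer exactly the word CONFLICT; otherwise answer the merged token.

Final LEFT:  [golf, echo, echo, foxtrot, foxtrot, alpha]
Final RIGHT: [charlie, delta, delta, foxtrot, alpha, charlie]
i=0: L=golf=BASE, R=charlie -> take RIGHT -> charlie
i=1: L=echo, R=delta=BASE -> take LEFT -> echo
i=2: BASE=golf L=echo R=delta all differ -> CONFLICT
i=3: L=foxtrot R=foxtrot -> agree -> foxtrot
i=4: L=foxtrot, R=alpha=BASE -> take LEFT -> foxtrot
i=5: BASE=golf L=alpha R=charlie all differ -> CONFLICT
Index 3 -> foxtrot

Answer: foxtrot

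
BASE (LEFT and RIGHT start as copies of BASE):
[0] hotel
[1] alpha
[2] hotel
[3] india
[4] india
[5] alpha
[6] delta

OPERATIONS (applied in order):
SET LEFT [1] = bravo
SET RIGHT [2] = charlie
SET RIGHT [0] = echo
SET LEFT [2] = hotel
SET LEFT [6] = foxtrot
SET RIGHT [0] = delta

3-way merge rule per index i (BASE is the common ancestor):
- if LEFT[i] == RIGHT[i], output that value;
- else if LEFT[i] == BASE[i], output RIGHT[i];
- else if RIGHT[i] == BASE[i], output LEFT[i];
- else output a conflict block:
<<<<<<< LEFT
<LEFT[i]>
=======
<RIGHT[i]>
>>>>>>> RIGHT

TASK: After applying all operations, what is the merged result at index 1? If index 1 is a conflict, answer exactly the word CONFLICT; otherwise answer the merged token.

Final LEFT:  [hotel, bravo, hotel, india, india, alpha, foxtrot]
Final RIGHT: [delta, alpha, charlie, india, india, alpha, delta]
i=0: L=hotel=BASE, R=delta -> take RIGHT -> delta
i=1: L=bravo, R=alpha=BASE -> take LEFT -> bravo
i=2: L=hotel=BASE, R=charlie -> take RIGHT -> charlie
i=3: L=india R=india -> agree -> india
i=4: L=india R=india -> agree -> india
i=5: L=alpha R=alpha -> agree -> alpha
i=6: L=foxtrot, R=delta=BASE -> take LEFT -> foxtrot
Index 1 -> bravo

Answer: bravo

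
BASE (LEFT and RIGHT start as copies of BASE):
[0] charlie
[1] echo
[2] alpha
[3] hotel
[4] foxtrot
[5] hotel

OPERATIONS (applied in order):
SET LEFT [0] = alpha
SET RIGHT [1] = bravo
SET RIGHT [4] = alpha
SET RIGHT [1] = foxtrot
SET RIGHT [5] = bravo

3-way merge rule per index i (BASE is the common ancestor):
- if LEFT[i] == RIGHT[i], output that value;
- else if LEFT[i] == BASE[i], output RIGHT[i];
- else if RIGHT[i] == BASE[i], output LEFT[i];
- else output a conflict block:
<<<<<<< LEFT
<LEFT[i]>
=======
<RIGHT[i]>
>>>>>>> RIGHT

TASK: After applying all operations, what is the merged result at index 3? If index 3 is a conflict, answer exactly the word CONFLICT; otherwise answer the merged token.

Final LEFT:  [alpha, echo, alpha, hotel, foxtrot, hotel]
Final RIGHT: [charlie, foxtrot, alpha, hotel, alpha, bravo]
i=0: L=alpha, R=charlie=BASE -> take LEFT -> alpha
i=1: L=echo=BASE, R=foxtrot -> take RIGHT -> foxtrot
i=2: L=alpha R=alpha -> agree -> alpha
i=3: L=hotel R=hotel -> agree -> hotel
i=4: L=foxtrot=BASE, R=alpha -> take RIGHT -> alpha
i=5: L=hotel=BASE, R=bravo -> take RIGHT -> bravo
Index 3 -> hotel

Answer: hotel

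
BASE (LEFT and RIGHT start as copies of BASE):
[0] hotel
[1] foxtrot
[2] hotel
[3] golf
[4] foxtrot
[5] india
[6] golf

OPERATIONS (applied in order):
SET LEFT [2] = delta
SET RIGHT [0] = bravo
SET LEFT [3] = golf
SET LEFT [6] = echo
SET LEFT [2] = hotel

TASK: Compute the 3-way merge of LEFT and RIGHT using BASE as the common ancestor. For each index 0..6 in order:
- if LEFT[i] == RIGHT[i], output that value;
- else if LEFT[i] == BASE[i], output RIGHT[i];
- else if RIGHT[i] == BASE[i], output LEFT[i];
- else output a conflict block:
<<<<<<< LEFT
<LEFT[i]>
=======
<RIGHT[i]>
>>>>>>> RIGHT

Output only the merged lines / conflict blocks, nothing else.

Answer: bravo
foxtrot
hotel
golf
foxtrot
india
echo

Derivation:
Final LEFT:  [hotel, foxtrot, hotel, golf, foxtrot, india, echo]
Final RIGHT: [bravo, foxtrot, hotel, golf, foxtrot, india, golf]
i=0: L=hotel=BASE, R=bravo -> take RIGHT -> bravo
i=1: L=foxtrot R=foxtrot -> agree -> foxtrot
i=2: L=hotel R=hotel -> agree -> hotel
i=3: L=golf R=golf -> agree -> golf
i=4: L=foxtrot R=foxtrot -> agree -> foxtrot
i=5: L=india R=india -> agree -> india
i=6: L=echo, R=golf=BASE -> take LEFT -> echo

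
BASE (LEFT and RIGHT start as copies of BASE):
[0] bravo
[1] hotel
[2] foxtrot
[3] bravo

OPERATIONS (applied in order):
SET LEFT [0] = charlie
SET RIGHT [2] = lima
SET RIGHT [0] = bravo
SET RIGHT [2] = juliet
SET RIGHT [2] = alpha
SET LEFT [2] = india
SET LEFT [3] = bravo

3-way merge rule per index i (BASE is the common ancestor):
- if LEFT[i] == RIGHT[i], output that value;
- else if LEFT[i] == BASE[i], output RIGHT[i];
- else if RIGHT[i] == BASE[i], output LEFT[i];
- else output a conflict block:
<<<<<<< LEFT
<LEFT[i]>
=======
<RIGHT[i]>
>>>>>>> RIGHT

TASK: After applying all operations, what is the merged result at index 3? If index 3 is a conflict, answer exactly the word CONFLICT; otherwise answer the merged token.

Answer: bravo

Derivation:
Final LEFT:  [charlie, hotel, india, bravo]
Final RIGHT: [bravo, hotel, alpha, bravo]
i=0: L=charlie, R=bravo=BASE -> take LEFT -> charlie
i=1: L=hotel R=hotel -> agree -> hotel
i=2: BASE=foxtrot L=india R=alpha all differ -> CONFLICT
i=3: L=bravo R=bravo -> agree -> bravo
Index 3 -> bravo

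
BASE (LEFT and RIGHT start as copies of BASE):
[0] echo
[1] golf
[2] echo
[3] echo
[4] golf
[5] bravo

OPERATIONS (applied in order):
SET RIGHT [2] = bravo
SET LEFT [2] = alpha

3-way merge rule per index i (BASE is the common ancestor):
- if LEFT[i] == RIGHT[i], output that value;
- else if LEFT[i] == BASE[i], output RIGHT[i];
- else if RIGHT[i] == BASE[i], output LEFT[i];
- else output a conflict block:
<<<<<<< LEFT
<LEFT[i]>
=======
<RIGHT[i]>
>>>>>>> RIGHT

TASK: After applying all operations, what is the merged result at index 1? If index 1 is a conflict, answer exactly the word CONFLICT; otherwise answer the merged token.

Final LEFT:  [echo, golf, alpha, echo, golf, bravo]
Final RIGHT: [echo, golf, bravo, echo, golf, bravo]
i=0: L=echo R=echo -> agree -> echo
i=1: L=golf R=golf -> agree -> golf
i=2: BASE=echo L=alpha R=bravo all differ -> CONFLICT
i=3: L=echo R=echo -> agree -> echo
i=4: L=golf R=golf -> agree -> golf
i=5: L=bravo R=bravo -> agree -> bravo
Index 1 -> golf

Answer: golf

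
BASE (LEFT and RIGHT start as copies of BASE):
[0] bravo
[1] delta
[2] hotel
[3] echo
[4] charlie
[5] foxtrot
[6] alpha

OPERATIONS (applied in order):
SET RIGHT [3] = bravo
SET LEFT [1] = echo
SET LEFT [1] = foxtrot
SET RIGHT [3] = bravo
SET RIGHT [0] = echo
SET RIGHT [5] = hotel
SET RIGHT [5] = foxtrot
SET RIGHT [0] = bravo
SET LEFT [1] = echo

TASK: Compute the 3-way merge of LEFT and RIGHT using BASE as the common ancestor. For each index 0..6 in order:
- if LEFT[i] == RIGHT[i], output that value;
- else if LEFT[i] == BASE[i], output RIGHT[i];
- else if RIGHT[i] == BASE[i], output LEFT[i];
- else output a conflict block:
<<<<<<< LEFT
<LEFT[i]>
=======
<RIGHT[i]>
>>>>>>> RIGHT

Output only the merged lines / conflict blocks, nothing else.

Final LEFT:  [bravo, echo, hotel, echo, charlie, foxtrot, alpha]
Final RIGHT: [bravo, delta, hotel, bravo, charlie, foxtrot, alpha]
i=0: L=bravo R=bravo -> agree -> bravo
i=1: L=echo, R=delta=BASE -> take LEFT -> echo
i=2: L=hotel R=hotel -> agree -> hotel
i=3: L=echo=BASE, R=bravo -> take RIGHT -> bravo
i=4: L=charlie R=charlie -> agree -> charlie
i=5: L=foxtrot R=foxtrot -> agree -> foxtrot
i=6: L=alpha R=alpha -> agree -> alpha

Answer: bravo
echo
hotel
bravo
charlie
foxtrot
alpha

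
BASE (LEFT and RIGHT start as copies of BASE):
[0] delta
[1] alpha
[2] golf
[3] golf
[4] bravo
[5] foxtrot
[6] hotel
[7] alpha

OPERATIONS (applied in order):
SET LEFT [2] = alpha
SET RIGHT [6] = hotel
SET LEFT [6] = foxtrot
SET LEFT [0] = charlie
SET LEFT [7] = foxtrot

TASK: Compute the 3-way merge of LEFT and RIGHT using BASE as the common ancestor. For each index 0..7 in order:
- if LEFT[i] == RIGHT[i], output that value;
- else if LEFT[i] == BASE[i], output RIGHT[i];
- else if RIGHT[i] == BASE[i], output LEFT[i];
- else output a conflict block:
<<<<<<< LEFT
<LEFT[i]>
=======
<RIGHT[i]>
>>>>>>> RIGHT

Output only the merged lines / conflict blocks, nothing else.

Answer: charlie
alpha
alpha
golf
bravo
foxtrot
foxtrot
foxtrot

Derivation:
Final LEFT:  [charlie, alpha, alpha, golf, bravo, foxtrot, foxtrot, foxtrot]
Final RIGHT: [delta, alpha, golf, golf, bravo, foxtrot, hotel, alpha]
i=0: L=charlie, R=delta=BASE -> take LEFT -> charlie
i=1: L=alpha R=alpha -> agree -> alpha
i=2: L=alpha, R=golf=BASE -> take LEFT -> alpha
i=3: L=golf R=golf -> agree -> golf
i=4: L=bravo R=bravo -> agree -> bravo
i=5: L=foxtrot R=foxtrot -> agree -> foxtrot
i=6: L=foxtrot, R=hotel=BASE -> take LEFT -> foxtrot
i=7: L=foxtrot, R=alpha=BASE -> take LEFT -> foxtrot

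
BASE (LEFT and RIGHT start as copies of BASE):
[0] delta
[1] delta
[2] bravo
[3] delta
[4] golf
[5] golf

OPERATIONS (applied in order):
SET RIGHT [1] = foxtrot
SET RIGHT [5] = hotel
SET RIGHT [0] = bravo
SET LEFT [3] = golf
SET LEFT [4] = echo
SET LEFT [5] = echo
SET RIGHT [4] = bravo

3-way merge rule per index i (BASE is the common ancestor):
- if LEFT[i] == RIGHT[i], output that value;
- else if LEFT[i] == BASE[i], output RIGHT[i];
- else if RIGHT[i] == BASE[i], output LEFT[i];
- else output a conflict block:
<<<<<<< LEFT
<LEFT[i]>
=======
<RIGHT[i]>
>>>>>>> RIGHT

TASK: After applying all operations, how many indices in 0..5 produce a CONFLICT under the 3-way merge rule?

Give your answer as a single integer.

Answer: 2

Derivation:
Final LEFT:  [delta, delta, bravo, golf, echo, echo]
Final RIGHT: [bravo, foxtrot, bravo, delta, bravo, hotel]
i=0: L=delta=BASE, R=bravo -> take RIGHT -> bravo
i=1: L=delta=BASE, R=foxtrot -> take RIGHT -> foxtrot
i=2: L=bravo R=bravo -> agree -> bravo
i=3: L=golf, R=delta=BASE -> take LEFT -> golf
i=4: BASE=golf L=echo R=bravo all differ -> CONFLICT
i=5: BASE=golf L=echo R=hotel all differ -> CONFLICT
Conflict count: 2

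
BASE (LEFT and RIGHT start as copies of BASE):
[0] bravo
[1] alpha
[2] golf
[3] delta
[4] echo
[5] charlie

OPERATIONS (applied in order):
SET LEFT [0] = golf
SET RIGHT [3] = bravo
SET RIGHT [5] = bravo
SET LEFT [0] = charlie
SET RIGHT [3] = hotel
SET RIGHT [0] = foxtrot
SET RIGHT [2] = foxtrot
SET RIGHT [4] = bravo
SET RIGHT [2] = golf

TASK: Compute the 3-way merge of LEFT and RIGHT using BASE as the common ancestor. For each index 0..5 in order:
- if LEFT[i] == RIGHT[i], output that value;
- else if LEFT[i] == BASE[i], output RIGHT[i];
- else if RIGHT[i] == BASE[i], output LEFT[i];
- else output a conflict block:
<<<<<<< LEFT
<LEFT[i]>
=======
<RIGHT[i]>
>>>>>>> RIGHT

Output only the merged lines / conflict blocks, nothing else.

Answer: <<<<<<< LEFT
charlie
=======
foxtrot
>>>>>>> RIGHT
alpha
golf
hotel
bravo
bravo

Derivation:
Final LEFT:  [charlie, alpha, golf, delta, echo, charlie]
Final RIGHT: [foxtrot, alpha, golf, hotel, bravo, bravo]
i=0: BASE=bravo L=charlie R=foxtrot all differ -> CONFLICT
i=1: L=alpha R=alpha -> agree -> alpha
i=2: L=golf R=golf -> agree -> golf
i=3: L=delta=BASE, R=hotel -> take RIGHT -> hotel
i=4: L=echo=BASE, R=bravo -> take RIGHT -> bravo
i=5: L=charlie=BASE, R=bravo -> take RIGHT -> bravo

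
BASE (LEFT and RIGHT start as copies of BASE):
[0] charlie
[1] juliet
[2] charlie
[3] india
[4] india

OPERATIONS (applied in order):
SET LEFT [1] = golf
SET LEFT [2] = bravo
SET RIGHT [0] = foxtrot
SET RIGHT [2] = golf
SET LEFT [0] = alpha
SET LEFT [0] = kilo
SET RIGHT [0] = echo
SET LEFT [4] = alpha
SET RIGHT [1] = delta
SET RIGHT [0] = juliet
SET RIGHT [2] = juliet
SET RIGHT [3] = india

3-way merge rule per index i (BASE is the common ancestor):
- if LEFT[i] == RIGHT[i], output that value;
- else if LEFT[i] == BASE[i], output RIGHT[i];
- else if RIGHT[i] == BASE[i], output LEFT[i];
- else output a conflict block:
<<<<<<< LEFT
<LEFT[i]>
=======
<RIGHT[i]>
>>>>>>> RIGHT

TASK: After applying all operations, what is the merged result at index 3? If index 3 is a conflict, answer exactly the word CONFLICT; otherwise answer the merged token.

Final LEFT:  [kilo, golf, bravo, india, alpha]
Final RIGHT: [juliet, delta, juliet, india, india]
i=0: BASE=charlie L=kilo R=juliet all differ -> CONFLICT
i=1: BASE=juliet L=golf R=delta all differ -> CONFLICT
i=2: BASE=charlie L=bravo R=juliet all differ -> CONFLICT
i=3: L=india R=india -> agree -> india
i=4: L=alpha, R=india=BASE -> take LEFT -> alpha
Index 3 -> india

Answer: india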